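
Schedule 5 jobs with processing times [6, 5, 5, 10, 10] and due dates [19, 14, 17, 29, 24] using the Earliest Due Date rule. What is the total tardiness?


Sort by due date (EDD order): [(5, 14), (5, 17), (6, 19), (10, 24), (10, 29)]
Compute completion times and tardiness:
  Job 1: p=5, d=14, C=5, tardiness=max(0,5-14)=0
  Job 2: p=5, d=17, C=10, tardiness=max(0,10-17)=0
  Job 3: p=6, d=19, C=16, tardiness=max(0,16-19)=0
  Job 4: p=10, d=24, C=26, tardiness=max(0,26-24)=2
  Job 5: p=10, d=29, C=36, tardiness=max(0,36-29)=7
Total tardiness = 9

9


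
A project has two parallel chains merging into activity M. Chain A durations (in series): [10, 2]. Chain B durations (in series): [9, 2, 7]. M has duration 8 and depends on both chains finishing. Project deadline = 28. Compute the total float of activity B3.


Forward pass: ES(B3) = sum of predecessors on chain B = 11
EF = ES + duration = 11 + 7 = 18
Backward pass: LF(M) = deadline = 28; LS(M) = 28 - 8 = 20
LF(B3) = LS(M) - sum(successors on chain B) = 20 - 0 = 20
LS = LF - duration = 20 - 7 = 13
Total float = LS - ES = 13 - 11 = 2

2


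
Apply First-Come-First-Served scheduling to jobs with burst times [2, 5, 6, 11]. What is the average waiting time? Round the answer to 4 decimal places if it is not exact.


FCFS order (as given): [2, 5, 6, 11]
Waiting times:
  Job 1: wait = 0
  Job 2: wait = 2
  Job 3: wait = 7
  Job 4: wait = 13
Sum of waiting times = 22
Average waiting time = 22/4 = 5.5

5.5


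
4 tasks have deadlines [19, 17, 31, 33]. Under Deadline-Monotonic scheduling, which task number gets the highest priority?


Sort tasks by relative deadline (ascending):
  Task 2: deadline = 17
  Task 1: deadline = 19
  Task 3: deadline = 31
  Task 4: deadline = 33
Priority order (highest first): [2, 1, 3, 4]
Highest priority task = 2

2


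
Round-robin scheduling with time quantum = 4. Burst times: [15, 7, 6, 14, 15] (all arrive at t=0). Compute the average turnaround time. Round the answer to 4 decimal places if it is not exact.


Time quantum = 4
Execution trace:
  J1 runs 4 units, time = 4
  J2 runs 4 units, time = 8
  J3 runs 4 units, time = 12
  J4 runs 4 units, time = 16
  J5 runs 4 units, time = 20
  J1 runs 4 units, time = 24
  J2 runs 3 units, time = 27
  J3 runs 2 units, time = 29
  J4 runs 4 units, time = 33
  J5 runs 4 units, time = 37
  J1 runs 4 units, time = 41
  J4 runs 4 units, time = 45
  J5 runs 4 units, time = 49
  J1 runs 3 units, time = 52
  J4 runs 2 units, time = 54
  J5 runs 3 units, time = 57
Finish times: [52, 27, 29, 54, 57]
Average turnaround = 219/5 = 43.8

43.8


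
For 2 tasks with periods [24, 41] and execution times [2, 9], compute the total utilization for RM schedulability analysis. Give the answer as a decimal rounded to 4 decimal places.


Compute individual utilizations (exact fractions):
  Task 1: C/T = 2/24 = 1/12 (approx. 0.0833)
  Task 2: C/T = 9/41 (approx. 0.2195)
Total utilization U = 1/12 + 9/41 = 149/492
Rounded to 4 decimal places: U = 0.3028
RM (Liu & Layland) bound for 2 tasks = 0.828427; compare with U = 149/492 (approx. 0.302846)
U <= bound, so schedulable by RM sufficient condition.

0.3028


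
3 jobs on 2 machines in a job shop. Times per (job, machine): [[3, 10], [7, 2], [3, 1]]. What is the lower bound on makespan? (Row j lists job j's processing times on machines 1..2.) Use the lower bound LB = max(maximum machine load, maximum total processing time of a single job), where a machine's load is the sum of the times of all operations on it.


Machine loads:
  Machine 1: 3 + 7 + 3 = 13
  Machine 2: 10 + 2 + 1 = 13
Max machine load = 13
Job totals:
  Job 1: 13
  Job 2: 9
  Job 3: 4
Max job total = 13
Lower bound = max(13, 13) = 13

13


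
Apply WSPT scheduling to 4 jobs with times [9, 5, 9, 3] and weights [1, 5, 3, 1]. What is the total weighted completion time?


Compute p/w ratios and sort ascending (WSPT): [(5, 5), (9, 3), (3, 1), (9, 1)]
Compute weighted completion times:
  Job (p=5,w=5): C=5, w*C=5*5=25
  Job (p=9,w=3): C=14, w*C=3*14=42
  Job (p=3,w=1): C=17, w*C=1*17=17
  Job (p=9,w=1): C=26, w*C=1*26=26
Total weighted completion time = 110

110


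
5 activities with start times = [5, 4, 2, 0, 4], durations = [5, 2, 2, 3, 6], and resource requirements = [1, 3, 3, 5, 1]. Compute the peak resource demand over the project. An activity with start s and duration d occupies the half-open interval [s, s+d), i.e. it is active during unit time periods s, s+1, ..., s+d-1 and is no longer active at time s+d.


Each activity i is active on [start_i, start_i + duration_i).
Compute total resource usage per time slot:
  t=0: active resources = [5], total = 5
  t=1: active resources = [5], total = 5
  t=2: active resources = [3, 5], total = 8
  t=3: active resources = [3], total = 3
  t=4: active resources = [3, 1], total = 4
  t=5: active resources = [1, 3, 1], total = 5
  t=6: active resources = [1, 1], total = 2
  t=7: active resources = [1, 1], total = 2
  t=8: active resources = [1, 1], total = 2
  t=9: active resources = [1, 1], total = 2
Peak resource demand = 8

8


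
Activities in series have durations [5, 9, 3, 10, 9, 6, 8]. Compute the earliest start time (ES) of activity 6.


Activity 6 starts after activities 1 through 5 complete.
Predecessor durations: [5, 9, 3, 10, 9]
ES = 5 + 9 + 3 + 10 + 9 = 36

36


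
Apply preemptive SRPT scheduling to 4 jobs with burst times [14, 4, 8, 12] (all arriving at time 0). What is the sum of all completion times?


Since all jobs arrive at t=0, SRPT equals SPT ordering.
SPT order: [4, 8, 12, 14]
Completion times:
  Job 1: p=4, C=4
  Job 2: p=8, C=12
  Job 3: p=12, C=24
  Job 4: p=14, C=38
Total completion time = 4 + 12 + 24 + 38 = 78

78


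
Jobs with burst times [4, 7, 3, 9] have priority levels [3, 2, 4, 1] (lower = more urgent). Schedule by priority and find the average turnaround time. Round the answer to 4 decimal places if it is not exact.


Sort by priority (ascending = highest first):
Order: [(1, 9), (2, 7), (3, 4), (4, 3)]
Completion times:
  Priority 1, burst=9, C=9
  Priority 2, burst=7, C=16
  Priority 3, burst=4, C=20
  Priority 4, burst=3, C=23
Average turnaround = 68/4 = 17.0

17.0


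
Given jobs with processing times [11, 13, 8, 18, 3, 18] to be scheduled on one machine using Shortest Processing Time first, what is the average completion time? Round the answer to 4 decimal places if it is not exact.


Sort jobs by processing time (SPT order): [3, 8, 11, 13, 18, 18]
Compute completion times sequentially:
  Job 1: processing = 3, completes at 3
  Job 2: processing = 8, completes at 11
  Job 3: processing = 11, completes at 22
  Job 4: processing = 13, completes at 35
  Job 5: processing = 18, completes at 53
  Job 6: processing = 18, completes at 71
Sum of completion times = 195
Average completion time = 195/6 = 32.5

32.5


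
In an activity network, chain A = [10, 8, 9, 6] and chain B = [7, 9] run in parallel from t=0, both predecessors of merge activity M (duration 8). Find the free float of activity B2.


ES(B2) = sum of predecessors on chain B = 7
EF(B2) = ES + duration = 7 + 9 = 16
Successor of B2 is M. ES(M) = max(sum(A), sum(B)) = max(33, 16) = 33
Free float = ES(successor) - EF(current) = 33 - 16 = 17

17


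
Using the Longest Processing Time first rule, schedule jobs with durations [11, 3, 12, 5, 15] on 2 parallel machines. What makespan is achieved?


Sort jobs in decreasing order (LPT): [15, 12, 11, 5, 3]
Assign each job to the least loaded machine:
  Machine 1: jobs [15, 5, 3], load = 23
  Machine 2: jobs [12, 11], load = 23
Makespan = max load = 23

23


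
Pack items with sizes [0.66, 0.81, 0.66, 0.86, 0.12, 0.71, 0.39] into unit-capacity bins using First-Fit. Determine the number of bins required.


Place items sequentially using First-Fit:
  Item 0.66 -> new Bin 1
  Item 0.81 -> new Bin 2
  Item 0.66 -> new Bin 3
  Item 0.86 -> new Bin 4
  Item 0.12 -> Bin 1 (now 0.78)
  Item 0.71 -> new Bin 5
  Item 0.39 -> new Bin 6
Total bins used = 6

6


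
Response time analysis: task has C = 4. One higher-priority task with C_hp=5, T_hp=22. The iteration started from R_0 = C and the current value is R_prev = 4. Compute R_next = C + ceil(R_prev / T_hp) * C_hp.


R_next = C + ceil(R_prev / T_hp) * C_hp
ceil(4 / 22) = ceil(0.1818) = 1
Interference = 1 * 5 = 5
R_next = 4 + 5 = 9

9


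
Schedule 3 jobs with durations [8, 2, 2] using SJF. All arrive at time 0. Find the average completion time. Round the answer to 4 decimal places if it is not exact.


SJF order (ascending): [2, 2, 8]
Completion times:
  Job 1: burst=2, C=2
  Job 2: burst=2, C=4
  Job 3: burst=8, C=12
Average completion = 18/3 = 6.0

6.0


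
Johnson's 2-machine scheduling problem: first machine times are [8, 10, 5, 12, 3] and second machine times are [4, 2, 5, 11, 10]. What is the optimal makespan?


Apply Johnson's rule:
  Group 1 (a <= b): [(5, 3, 10), (3, 5, 5)]
  Group 2 (a > b): [(4, 12, 11), (1, 8, 4), (2, 10, 2)]
Optimal job order: [5, 3, 4, 1, 2]
Schedule:
  Job 5: M1 done at 3, M2 done at 13
  Job 3: M1 done at 8, M2 done at 18
  Job 4: M1 done at 20, M2 done at 31
  Job 1: M1 done at 28, M2 done at 35
  Job 2: M1 done at 38, M2 done at 40
Makespan = 40

40


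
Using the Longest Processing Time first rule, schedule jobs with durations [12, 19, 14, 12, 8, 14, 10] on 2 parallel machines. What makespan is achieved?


Sort jobs in decreasing order (LPT): [19, 14, 14, 12, 12, 10, 8]
Assign each job to the least loaded machine:
  Machine 1: jobs [19, 12, 10], load = 41
  Machine 2: jobs [14, 14, 12, 8], load = 48
Makespan = max load = 48

48


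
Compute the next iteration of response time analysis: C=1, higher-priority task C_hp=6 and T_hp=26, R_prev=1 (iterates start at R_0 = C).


R_next = C + ceil(R_prev / T_hp) * C_hp
ceil(1 / 26) = ceil(0.0385) = 1
Interference = 1 * 6 = 6
R_next = 1 + 6 = 7

7


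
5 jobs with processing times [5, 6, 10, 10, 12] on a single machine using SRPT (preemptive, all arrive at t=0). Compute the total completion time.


Since all jobs arrive at t=0, SRPT equals SPT ordering.
SPT order: [5, 6, 10, 10, 12]
Completion times:
  Job 1: p=5, C=5
  Job 2: p=6, C=11
  Job 3: p=10, C=21
  Job 4: p=10, C=31
  Job 5: p=12, C=43
Total completion time = 5 + 11 + 21 + 31 + 43 = 111

111


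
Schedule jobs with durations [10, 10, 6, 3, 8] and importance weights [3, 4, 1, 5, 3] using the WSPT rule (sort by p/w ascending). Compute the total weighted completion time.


Compute p/w ratios and sort ascending (WSPT): [(3, 5), (10, 4), (8, 3), (10, 3), (6, 1)]
Compute weighted completion times:
  Job (p=3,w=5): C=3, w*C=5*3=15
  Job (p=10,w=4): C=13, w*C=4*13=52
  Job (p=8,w=3): C=21, w*C=3*21=63
  Job (p=10,w=3): C=31, w*C=3*31=93
  Job (p=6,w=1): C=37, w*C=1*37=37
Total weighted completion time = 260

260


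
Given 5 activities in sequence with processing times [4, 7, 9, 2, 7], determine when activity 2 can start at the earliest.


Activity 2 starts after activities 1 through 1 complete.
Predecessor durations: [4]
ES = 4 = 4

4


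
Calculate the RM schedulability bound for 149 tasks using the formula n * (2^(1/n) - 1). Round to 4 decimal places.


Compute 2^(1/149) = 1.0046628318
Subtract 1: 1.0046628318 - 1 = 0.0046628318
Multiply by n: 149 * 0.0046628318 = 0.6947619382
Round to 4 dp: 0.6948

0.6948


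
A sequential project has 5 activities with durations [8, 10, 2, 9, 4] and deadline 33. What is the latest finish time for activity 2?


LF(activity 2) = deadline - sum of successor durations
Successors: activities 3 through 5 with durations [2, 9, 4]
Sum of successor durations = 15
LF = 33 - 15 = 18

18


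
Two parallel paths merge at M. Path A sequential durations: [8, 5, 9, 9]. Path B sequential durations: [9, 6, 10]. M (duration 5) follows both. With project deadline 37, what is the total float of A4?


Forward pass: ES(A4) = sum of predecessors on chain A = 22
EF = ES + duration = 22 + 9 = 31
Backward pass: LF(M) = deadline = 37; LS(M) = 37 - 5 = 32
LF(A4) = LS(M) - sum(successors on chain A) = 32 - 0 = 32
LS = LF - duration = 32 - 9 = 23
Total float = LS - ES = 23 - 22 = 1

1


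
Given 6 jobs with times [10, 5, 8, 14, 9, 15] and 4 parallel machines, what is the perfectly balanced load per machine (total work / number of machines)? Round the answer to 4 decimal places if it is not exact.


Total processing time = 10 + 5 + 8 + 14 + 9 + 15 = 61
Number of machines = 4
Ideal balanced load = 61 / 4 = 15.25

15.25


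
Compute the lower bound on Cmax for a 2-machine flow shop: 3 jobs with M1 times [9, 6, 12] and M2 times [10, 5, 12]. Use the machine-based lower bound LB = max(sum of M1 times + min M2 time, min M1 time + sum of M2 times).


LB1 = sum(M1 times) + min(M2 times) = 27 + 5 = 32
LB2 = min(M1 times) + sum(M2 times) = 6 + 27 = 33
Lower bound = max(LB1, LB2) = max(32, 33) = 33

33


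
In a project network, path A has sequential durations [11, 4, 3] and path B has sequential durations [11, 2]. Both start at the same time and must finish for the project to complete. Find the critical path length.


Path A total = 11 + 4 + 3 = 18
Path B total = 11 + 2 = 13
Critical path = longest path = max(18, 13) = 18

18


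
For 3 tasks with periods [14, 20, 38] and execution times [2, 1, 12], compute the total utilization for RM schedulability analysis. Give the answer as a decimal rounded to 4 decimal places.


Compute individual utilizations (exact fractions):
  Task 1: C/T = 2/14 = 1/7 (approx. 0.1429)
  Task 2: C/T = 1/20 (approx. 0.05)
  Task 3: C/T = 12/38 = 6/19 (approx. 0.3158)
Total utilization U = 1/7 + 1/20 + 6/19 = 1353/2660
Rounded to 4 decimal places: U = 0.5086
RM (Liu & Layland) bound for 3 tasks = 0.779763; compare with U = 1353/2660 (approx. 0.508647)
U <= bound, so schedulable by RM sufficient condition.

0.5086


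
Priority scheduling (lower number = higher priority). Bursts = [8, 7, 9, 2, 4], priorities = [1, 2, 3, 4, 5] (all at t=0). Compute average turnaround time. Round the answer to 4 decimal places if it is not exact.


Sort by priority (ascending = highest first):
Order: [(1, 8), (2, 7), (3, 9), (4, 2), (5, 4)]
Completion times:
  Priority 1, burst=8, C=8
  Priority 2, burst=7, C=15
  Priority 3, burst=9, C=24
  Priority 4, burst=2, C=26
  Priority 5, burst=4, C=30
Average turnaround = 103/5 = 20.6

20.6


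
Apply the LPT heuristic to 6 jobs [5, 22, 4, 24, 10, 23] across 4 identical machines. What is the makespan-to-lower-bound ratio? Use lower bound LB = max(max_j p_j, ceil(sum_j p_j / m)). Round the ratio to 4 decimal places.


LPT order: [24, 23, 22, 10, 5, 4]
Machine loads after assignment: [24, 23, 22, 19]
LPT makespan = 24
Lower bound = max(max_job, ceil(total/4)) = max(24, 22) = 24
Ratio = 24 / 24 = 1.0

1.0


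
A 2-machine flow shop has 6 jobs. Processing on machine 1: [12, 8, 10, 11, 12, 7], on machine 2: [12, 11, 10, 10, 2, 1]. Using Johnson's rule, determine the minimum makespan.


Apply Johnson's rule:
  Group 1 (a <= b): [(2, 8, 11), (3, 10, 10), (1, 12, 12)]
  Group 2 (a > b): [(4, 11, 10), (5, 12, 2), (6, 7, 1)]
Optimal job order: [2, 3, 1, 4, 5, 6]
Schedule:
  Job 2: M1 done at 8, M2 done at 19
  Job 3: M1 done at 18, M2 done at 29
  Job 1: M1 done at 30, M2 done at 42
  Job 4: M1 done at 41, M2 done at 52
  Job 5: M1 done at 53, M2 done at 55
  Job 6: M1 done at 60, M2 done at 61
Makespan = 61

61


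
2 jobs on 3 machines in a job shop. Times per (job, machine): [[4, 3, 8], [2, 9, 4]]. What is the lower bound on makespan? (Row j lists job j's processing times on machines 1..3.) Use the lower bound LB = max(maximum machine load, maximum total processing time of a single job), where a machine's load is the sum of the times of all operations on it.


Machine loads:
  Machine 1: 4 + 2 = 6
  Machine 2: 3 + 9 = 12
  Machine 3: 8 + 4 = 12
Max machine load = 12
Job totals:
  Job 1: 15
  Job 2: 15
Max job total = 15
Lower bound = max(12, 15) = 15

15


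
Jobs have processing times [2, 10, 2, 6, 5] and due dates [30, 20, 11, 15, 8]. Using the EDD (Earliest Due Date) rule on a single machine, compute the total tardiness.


Sort by due date (EDD order): [(5, 8), (2, 11), (6, 15), (10, 20), (2, 30)]
Compute completion times and tardiness:
  Job 1: p=5, d=8, C=5, tardiness=max(0,5-8)=0
  Job 2: p=2, d=11, C=7, tardiness=max(0,7-11)=0
  Job 3: p=6, d=15, C=13, tardiness=max(0,13-15)=0
  Job 4: p=10, d=20, C=23, tardiness=max(0,23-20)=3
  Job 5: p=2, d=30, C=25, tardiness=max(0,25-30)=0
Total tardiness = 3

3


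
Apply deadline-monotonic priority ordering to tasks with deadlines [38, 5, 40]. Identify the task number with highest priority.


Sort tasks by relative deadline (ascending):
  Task 2: deadline = 5
  Task 1: deadline = 38
  Task 3: deadline = 40
Priority order (highest first): [2, 1, 3]
Highest priority task = 2

2


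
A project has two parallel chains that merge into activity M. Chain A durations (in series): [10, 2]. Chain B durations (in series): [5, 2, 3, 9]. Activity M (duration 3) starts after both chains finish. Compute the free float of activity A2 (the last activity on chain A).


ES(A2) = sum of predecessors on chain A = 10
EF(A2) = ES + duration = 10 + 2 = 12
Successor of A2 is M. ES(M) = max(sum(A), sum(B)) = max(12, 19) = 19
Free float = ES(successor) - EF(current) = 19 - 12 = 7

7


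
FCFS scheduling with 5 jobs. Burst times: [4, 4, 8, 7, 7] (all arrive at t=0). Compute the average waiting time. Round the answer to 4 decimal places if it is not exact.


FCFS order (as given): [4, 4, 8, 7, 7]
Waiting times:
  Job 1: wait = 0
  Job 2: wait = 4
  Job 3: wait = 8
  Job 4: wait = 16
  Job 5: wait = 23
Sum of waiting times = 51
Average waiting time = 51/5 = 10.2

10.2


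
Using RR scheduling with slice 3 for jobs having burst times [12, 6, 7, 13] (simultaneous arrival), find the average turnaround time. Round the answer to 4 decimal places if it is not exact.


Time quantum = 3
Execution trace:
  J1 runs 3 units, time = 3
  J2 runs 3 units, time = 6
  J3 runs 3 units, time = 9
  J4 runs 3 units, time = 12
  J1 runs 3 units, time = 15
  J2 runs 3 units, time = 18
  J3 runs 3 units, time = 21
  J4 runs 3 units, time = 24
  J1 runs 3 units, time = 27
  J3 runs 1 units, time = 28
  J4 runs 3 units, time = 31
  J1 runs 3 units, time = 34
  J4 runs 3 units, time = 37
  J4 runs 1 units, time = 38
Finish times: [34, 18, 28, 38]
Average turnaround = 118/4 = 29.5

29.5


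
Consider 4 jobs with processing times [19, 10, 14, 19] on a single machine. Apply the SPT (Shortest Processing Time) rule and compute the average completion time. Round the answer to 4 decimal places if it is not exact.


Sort jobs by processing time (SPT order): [10, 14, 19, 19]
Compute completion times sequentially:
  Job 1: processing = 10, completes at 10
  Job 2: processing = 14, completes at 24
  Job 3: processing = 19, completes at 43
  Job 4: processing = 19, completes at 62
Sum of completion times = 139
Average completion time = 139/4 = 34.75

34.75


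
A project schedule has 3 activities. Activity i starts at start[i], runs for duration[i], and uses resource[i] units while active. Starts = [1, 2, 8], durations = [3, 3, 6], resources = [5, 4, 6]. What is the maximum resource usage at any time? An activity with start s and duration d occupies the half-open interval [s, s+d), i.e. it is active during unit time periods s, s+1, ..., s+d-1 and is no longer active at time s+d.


Each activity i is active on [start_i, start_i + duration_i).
Compute total resource usage per time slot:
  t=0: active resources = [], total = 0
  t=1: active resources = [5], total = 5
  t=2: active resources = [5, 4], total = 9
  t=3: active resources = [5, 4], total = 9
  t=4: active resources = [4], total = 4
  t=5: active resources = [], total = 0
  t=6: active resources = [], total = 0
  t=7: active resources = [], total = 0
  t=8: active resources = [6], total = 6
  t=9: active resources = [6], total = 6
  t=10: active resources = [6], total = 6
  t=11: active resources = [6], total = 6
  t=12: active resources = [6], total = 6
  t=13: active resources = [6], total = 6
Peak resource demand = 9

9


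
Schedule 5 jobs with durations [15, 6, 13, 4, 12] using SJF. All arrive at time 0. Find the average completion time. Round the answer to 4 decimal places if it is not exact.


SJF order (ascending): [4, 6, 12, 13, 15]
Completion times:
  Job 1: burst=4, C=4
  Job 2: burst=6, C=10
  Job 3: burst=12, C=22
  Job 4: burst=13, C=35
  Job 5: burst=15, C=50
Average completion = 121/5 = 24.2

24.2


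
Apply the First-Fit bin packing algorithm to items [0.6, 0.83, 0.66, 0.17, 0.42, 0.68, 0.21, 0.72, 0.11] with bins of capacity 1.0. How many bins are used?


Place items sequentially using First-Fit:
  Item 0.6 -> new Bin 1
  Item 0.83 -> new Bin 2
  Item 0.66 -> new Bin 3
  Item 0.17 -> Bin 1 (now 0.77)
  Item 0.42 -> new Bin 4
  Item 0.68 -> new Bin 5
  Item 0.21 -> Bin 1 (now 0.98)
  Item 0.72 -> new Bin 6
  Item 0.11 -> Bin 2 (now 0.94)
Total bins used = 6

6


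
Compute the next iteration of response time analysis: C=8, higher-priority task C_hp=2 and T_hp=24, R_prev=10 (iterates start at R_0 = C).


R_next = C + ceil(R_prev / T_hp) * C_hp
ceil(10 / 24) = ceil(0.4167) = 1
Interference = 1 * 2 = 2
R_next = 8 + 2 = 10
R_next = R_prev, so the iteration has converged (response time = 10).

10


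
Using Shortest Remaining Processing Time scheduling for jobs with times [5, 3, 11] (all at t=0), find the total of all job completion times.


Since all jobs arrive at t=0, SRPT equals SPT ordering.
SPT order: [3, 5, 11]
Completion times:
  Job 1: p=3, C=3
  Job 2: p=5, C=8
  Job 3: p=11, C=19
Total completion time = 3 + 8 + 19 = 30

30


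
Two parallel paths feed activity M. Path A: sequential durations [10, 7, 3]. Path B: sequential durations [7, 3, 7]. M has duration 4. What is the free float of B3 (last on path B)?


ES(B3) = sum of predecessors on chain B = 10
EF(B3) = ES + duration = 10 + 7 = 17
Successor of B3 is M. ES(M) = max(sum(A), sum(B)) = max(20, 17) = 20
Free float = ES(successor) - EF(current) = 20 - 17 = 3

3


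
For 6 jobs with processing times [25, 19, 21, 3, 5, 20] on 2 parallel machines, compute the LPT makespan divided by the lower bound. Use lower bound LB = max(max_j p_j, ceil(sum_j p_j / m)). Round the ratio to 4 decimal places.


LPT order: [25, 21, 20, 19, 5, 3]
Machine loads after assignment: [47, 46]
LPT makespan = 47
Lower bound = max(max_job, ceil(total/2)) = max(25, 47) = 47
Ratio = 47 / 47 = 1.0

1.0


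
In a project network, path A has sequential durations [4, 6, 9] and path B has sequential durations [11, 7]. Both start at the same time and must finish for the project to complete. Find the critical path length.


Path A total = 4 + 6 + 9 = 19
Path B total = 11 + 7 = 18
Critical path = longest path = max(19, 18) = 19

19


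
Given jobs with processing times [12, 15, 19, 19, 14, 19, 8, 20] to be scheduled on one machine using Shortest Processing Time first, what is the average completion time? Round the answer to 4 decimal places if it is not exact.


Sort jobs by processing time (SPT order): [8, 12, 14, 15, 19, 19, 19, 20]
Compute completion times sequentially:
  Job 1: processing = 8, completes at 8
  Job 2: processing = 12, completes at 20
  Job 3: processing = 14, completes at 34
  Job 4: processing = 15, completes at 49
  Job 5: processing = 19, completes at 68
  Job 6: processing = 19, completes at 87
  Job 7: processing = 19, completes at 106
  Job 8: processing = 20, completes at 126
Sum of completion times = 498
Average completion time = 498/8 = 62.25

62.25


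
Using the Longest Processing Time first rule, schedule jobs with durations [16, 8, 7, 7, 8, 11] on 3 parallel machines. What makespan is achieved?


Sort jobs in decreasing order (LPT): [16, 11, 8, 8, 7, 7]
Assign each job to the least loaded machine:
  Machine 1: jobs [16, 7], load = 23
  Machine 2: jobs [11, 7], load = 18
  Machine 3: jobs [8, 8], load = 16
Makespan = max load = 23

23


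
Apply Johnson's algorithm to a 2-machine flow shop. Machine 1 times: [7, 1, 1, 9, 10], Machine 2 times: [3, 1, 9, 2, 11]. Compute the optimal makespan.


Apply Johnson's rule:
  Group 1 (a <= b): [(2, 1, 1), (3, 1, 9), (5, 10, 11)]
  Group 2 (a > b): [(1, 7, 3), (4, 9, 2)]
Optimal job order: [2, 3, 5, 1, 4]
Schedule:
  Job 2: M1 done at 1, M2 done at 2
  Job 3: M1 done at 2, M2 done at 11
  Job 5: M1 done at 12, M2 done at 23
  Job 1: M1 done at 19, M2 done at 26
  Job 4: M1 done at 28, M2 done at 30
Makespan = 30

30


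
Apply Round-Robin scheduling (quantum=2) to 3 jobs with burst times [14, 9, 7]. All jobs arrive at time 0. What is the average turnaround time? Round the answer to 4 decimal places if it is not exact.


Time quantum = 2
Execution trace:
  J1 runs 2 units, time = 2
  J2 runs 2 units, time = 4
  J3 runs 2 units, time = 6
  J1 runs 2 units, time = 8
  J2 runs 2 units, time = 10
  J3 runs 2 units, time = 12
  J1 runs 2 units, time = 14
  J2 runs 2 units, time = 16
  J3 runs 2 units, time = 18
  J1 runs 2 units, time = 20
  J2 runs 2 units, time = 22
  J3 runs 1 units, time = 23
  J1 runs 2 units, time = 25
  J2 runs 1 units, time = 26
  J1 runs 2 units, time = 28
  J1 runs 2 units, time = 30
Finish times: [30, 26, 23]
Average turnaround = 79/3 = 26.3333

26.3333


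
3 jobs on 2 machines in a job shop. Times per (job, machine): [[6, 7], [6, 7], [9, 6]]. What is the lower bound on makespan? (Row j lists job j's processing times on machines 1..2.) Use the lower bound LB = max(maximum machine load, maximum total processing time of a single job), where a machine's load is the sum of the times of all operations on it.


Machine loads:
  Machine 1: 6 + 6 + 9 = 21
  Machine 2: 7 + 7 + 6 = 20
Max machine load = 21
Job totals:
  Job 1: 13
  Job 2: 13
  Job 3: 15
Max job total = 15
Lower bound = max(21, 15) = 21

21


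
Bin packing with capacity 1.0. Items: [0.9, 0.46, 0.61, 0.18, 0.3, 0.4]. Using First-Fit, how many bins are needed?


Place items sequentially using First-Fit:
  Item 0.9 -> new Bin 1
  Item 0.46 -> new Bin 2
  Item 0.61 -> new Bin 3
  Item 0.18 -> Bin 2 (now 0.64)
  Item 0.3 -> Bin 2 (now 0.94)
  Item 0.4 -> new Bin 4
Total bins used = 4

4


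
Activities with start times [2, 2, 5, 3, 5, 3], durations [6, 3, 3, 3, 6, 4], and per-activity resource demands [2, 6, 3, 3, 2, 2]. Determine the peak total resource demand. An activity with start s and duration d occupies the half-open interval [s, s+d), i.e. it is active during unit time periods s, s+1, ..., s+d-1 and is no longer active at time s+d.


Each activity i is active on [start_i, start_i + duration_i).
Compute total resource usage per time slot:
  t=0: active resources = [], total = 0
  t=1: active resources = [], total = 0
  t=2: active resources = [2, 6], total = 8
  t=3: active resources = [2, 6, 3, 2], total = 13
  t=4: active resources = [2, 6, 3, 2], total = 13
  t=5: active resources = [2, 3, 3, 2, 2], total = 12
  t=6: active resources = [2, 3, 2, 2], total = 9
  t=7: active resources = [2, 3, 2], total = 7
  t=8: active resources = [2], total = 2
  t=9: active resources = [2], total = 2
  t=10: active resources = [2], total = 2
Peak resource demand = 13

13


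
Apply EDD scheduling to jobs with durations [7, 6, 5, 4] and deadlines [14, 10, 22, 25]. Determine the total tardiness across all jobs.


Sort by due date (EDD order): [(6, 10), (7, 14), (5, 22), (4, 25)]
Compute completion times and tardiness:
  Job 1: p=6, d=10, C=6, tardiness=max(0,6-10)=0
  Job 2: p=7, d=14, C=13, tardiness=max(0,13-14)=0
  Job 3: p=5, d=22, C=18, tardiness=max(0,18-22)=0
  Job 4: p=4, d=25, C=22, tardiness=max(0,22-25)=0
Total tardiness = 0

0


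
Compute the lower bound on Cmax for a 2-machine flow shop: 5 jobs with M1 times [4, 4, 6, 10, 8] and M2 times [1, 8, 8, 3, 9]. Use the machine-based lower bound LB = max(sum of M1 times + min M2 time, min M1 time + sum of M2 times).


LB1 = sum(M1 times) + min(M2 times) = 32 + 1 = 33
LB2 = min(M1 times) + sum(M2 times) = 4 + 29 = 33
Lower bound = max(LB1, LB2) = max(33, 33) = 33

33


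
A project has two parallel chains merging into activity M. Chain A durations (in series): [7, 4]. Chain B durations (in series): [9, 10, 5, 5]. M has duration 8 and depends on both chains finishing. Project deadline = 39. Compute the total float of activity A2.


Forward pass: ES(A2) = sum of predecessors on chain A = 7
EF = ES + duration = 7 + 4 = 11
Backward pass: LF(M) = deadline = 39; LS(M) = 39 - 8 = 31
LF(A2) = LS(M) - sum(successors on chain A) = 31 - 0 = 31
LS = LF - duration = 31 - 4 = 27
Total float = LS - ES = 27 - 7 = 20

20


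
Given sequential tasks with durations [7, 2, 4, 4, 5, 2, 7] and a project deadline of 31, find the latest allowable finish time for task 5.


LF(activity 5) = deadline - sum of successor durations
Successors: activities 6 through 7 with durations [2, 7]
Sum of successor durations = 9
LF = 31 - 9 = 22

22


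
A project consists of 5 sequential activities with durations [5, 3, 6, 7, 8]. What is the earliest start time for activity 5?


Activity 5 starts after activities 1 through 4 complete.
Predecessor durations: [5, 3, 6, 7]
ES = 5 + 3 + 6 + 7 = 21

21


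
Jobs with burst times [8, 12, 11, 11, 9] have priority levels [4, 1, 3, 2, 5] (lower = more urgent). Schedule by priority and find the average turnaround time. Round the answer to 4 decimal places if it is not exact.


Sort by priority (ascending = highest first):
Order: [(1, 12), (2, 11), (3, 11), (4, 8), (5, 9)]
Completion times:
  Priority 1, burst=12, C=12
  Priority 2, burst=11, C=23
  Priority 3, burst=11, C=34
  Priority 4, burst=8, C=42
  Priority 5, burst=9, C=51
Average turnaround = 162/5 = 32.4

32.4


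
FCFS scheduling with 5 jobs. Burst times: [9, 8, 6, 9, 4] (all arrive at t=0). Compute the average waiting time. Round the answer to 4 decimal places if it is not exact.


FCFS order (as given): [9, 8, 6, 9, 4]
Waiting times:
  Job 1: wait = 0
  Job 2: wait = 9
  Job 3: wait = 17
  Job 4: wait = 23
  Job 5: wait = 32
Sum of waiting times = 81
Average waiting time = 81/5 = 16.2

16.2


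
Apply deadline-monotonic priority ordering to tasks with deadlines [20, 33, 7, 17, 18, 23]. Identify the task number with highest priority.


Sort tasks by relative deadline (ascending):
  Task 3: deadline = 7
  Task 4: deadline = 17
  Task 5: deadline = 18
  Task 1: deadline = 20
  Task 6: deadline = 23
  Task 2: deadline = 33
Priority order (highest first): [3, 4, 5, 1, 6, 2]
Highest priority task = 3

3


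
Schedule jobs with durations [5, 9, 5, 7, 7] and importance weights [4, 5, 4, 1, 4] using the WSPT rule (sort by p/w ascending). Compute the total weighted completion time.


Compute p/w ratios and sort ascending (WSPT): [(5, 4), (5, 4), (7, 4), (9, 5), (7, 1)]
Compute weighted completion times:
  Job (p=5,w=4): C=5, w*C=4*5=20
  Job (p=5,w=4): C=10, w*C=4*10=40
  Job (p=7,w=4): C=17, w*C=4*17=68
  Job (p=9,w=5): C=26, w*C=5*26=130
  Job (p=7,w=1): C=33, w*C=1*33=33
Total weighted completion time = 291

291


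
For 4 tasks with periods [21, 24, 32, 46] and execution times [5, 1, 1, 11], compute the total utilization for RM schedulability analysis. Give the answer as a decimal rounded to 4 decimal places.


Compute individual utilizations (exact fractions):
  Task 1: C/T = 5/21 (approx. 0.2381)
  Task 2: C/T = 1/24 (approx. 0.0417)
  Task 3: C/T = 1/32 (approx. 0.0313)
  Task 4: C/T = 11/46 (approx. 0.2391)
Total utilization U = 5/21 + 1/24 + 1/32 + 11/46 = 8503/15456
Rounded to 4 decimal places: U = 0.5501
RM (Liu & Layland) bound for 4 tasks = 0.756828; compare with U = 8503/15456 (approx. 0.550142)
U <= bound, so schedulable by RM sufficient condition.

0.5501


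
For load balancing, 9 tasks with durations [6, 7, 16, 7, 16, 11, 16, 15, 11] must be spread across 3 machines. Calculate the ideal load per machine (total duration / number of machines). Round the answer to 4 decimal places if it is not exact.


Total processing time = 6 + 7 + 16 + 7 + 16 + 11 + 16 + 15 + 11 = 105
Number of machines = 3
Ideal balanced load = 105 / 3 = 35.0

35.0


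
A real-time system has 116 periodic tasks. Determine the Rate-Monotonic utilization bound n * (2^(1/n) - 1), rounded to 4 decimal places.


Compute 2^(1/116) = 1.0059932951
Subtract 1: 1.0059932951 - 1 = 0.0059932951
Multiply by n: 116 * 0.0059932951 = 0.6952222316
Round to 4 dp: 0.6952

0.6952


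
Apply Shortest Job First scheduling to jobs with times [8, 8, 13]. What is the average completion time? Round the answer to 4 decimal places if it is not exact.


SJF order (ascending): [8, 8, 13]
Completion times:
  Job 1: burst=8, C=8
  Job 2: burst=8, C=16
  Job 3: burst=13, C=29
Average completion = 53/3 = 17.6667

17.6667


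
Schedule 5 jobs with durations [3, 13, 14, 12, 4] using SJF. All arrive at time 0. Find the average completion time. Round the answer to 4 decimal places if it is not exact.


SJF order (ascending): [3, 4, 12, 13, 14]
Completion times:
  Job 1: burst=3, C=3
  Job 2: burst=4, C=7
  Job 3: burst=12, C=19
  Job 4: burst=13, C=32
  Job 5: burst=14, C=46
Average completion = 107/5 = 21.4

21.4


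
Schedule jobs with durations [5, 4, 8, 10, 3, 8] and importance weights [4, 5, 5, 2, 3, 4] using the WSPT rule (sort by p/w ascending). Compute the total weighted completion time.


Compute p/w ratios and sort ascending (WSPT): [(4, 5), (3, 3), (5, 4), (8, 5), (8, 4), (10, 2)]
Compute weighted completion times:
  Job (p=4,w=5): C=4, w*C=5*4=20
  Job (p=3,w=3): C=7, w*C=3*7=21
  Job (p=5,w=4): C=12, w*C=4*12=48
  Job (p=8,w=5): C=20, w*C=5*20=100
  Job (p=8,w=4): C=28, w*C=4*28=112
  Job (p=10,w=2): C=38, w*C=2*38=76
Total weighted completion time = 377

377


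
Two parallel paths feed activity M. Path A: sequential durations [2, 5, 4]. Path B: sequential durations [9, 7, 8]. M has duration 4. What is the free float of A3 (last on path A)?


ES(A3) = sum of predecessors on chain A = 7
EF(A3) = ES + duration = 7 + 4 = 11
Successor of A3 is M. ES(M) = max(sum(A), sum(B)) = max(11, 24) = 24
Free float = ES(successor) - EF(current) = 24 - 11 = 13

13


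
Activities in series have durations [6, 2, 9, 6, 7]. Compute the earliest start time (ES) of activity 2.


Activity 2 starts after activities 1 through 1 complete.
Predecessor durations: [6]
ES = 6 = 6

6


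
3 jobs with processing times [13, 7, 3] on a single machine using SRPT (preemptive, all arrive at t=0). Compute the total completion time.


Since all jobs arrive at t=0, SRPT equals SPT ordering.
SPT order: [3, 7, 13]
Completion times:
  Job 1: p=3, C=3
  Job 2: p=7, C=10
  Job 3: p=13, C=23
Total completion time = 3 + 10 + 23 = 36

36


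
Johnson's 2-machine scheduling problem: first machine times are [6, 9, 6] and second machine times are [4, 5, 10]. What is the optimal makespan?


Apply Johnson's rule:
  Group 1 (a <= b): [(3, 6, 10)]
  Group 2 (a > b): [(2, 9, 5), (1, 6, 4)]
Optimal job order: [3, 2, 1]
Schedule:
  Job 3: M1 done at 6, M2 done at 16
  Job 2: M1 done at 15, M2 done at 21
  Job 1: M1 done at 21, M2 done at 25
Makespan = 25

25


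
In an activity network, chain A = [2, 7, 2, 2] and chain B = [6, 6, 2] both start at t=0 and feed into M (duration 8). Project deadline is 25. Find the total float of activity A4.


Forward pass: ES(A4) = sum of predecessors on chain A = 11
EF = ES + duration = 11 + 2 = 13
Backward pass: LF(M) = deadline = 25; LS(M) = 25 - 8 = 17
LF(A4) = LS(M) - sum(successors on chain A) = 17 - 0 = 17
LS = LF - duration = 17 - 2 = 15
Total float = LS - ES = 15 - 11 = 4

4


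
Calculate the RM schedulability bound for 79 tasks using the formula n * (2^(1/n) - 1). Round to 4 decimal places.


Compute 2^(1/79) = 1.0088126194
Subtract 1: 1.0088126194 - 1 = 0.0088126194
Multiply by n: 79 * 0.0088126194 = 0.6961969326
Round to 4 dp: 0.6962

0.6962


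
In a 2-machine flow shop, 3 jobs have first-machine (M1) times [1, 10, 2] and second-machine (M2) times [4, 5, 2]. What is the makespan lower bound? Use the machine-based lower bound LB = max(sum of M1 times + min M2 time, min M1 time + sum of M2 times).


LB1 = sum(M1 times) + min(M2 times) = 13 + 2 = 15
LB2 = min(M1 times) + sum(M2 times) = 1 + 11 = 12
Lower bound = max(LB1, LB2) = max(15, 12) = 15

15


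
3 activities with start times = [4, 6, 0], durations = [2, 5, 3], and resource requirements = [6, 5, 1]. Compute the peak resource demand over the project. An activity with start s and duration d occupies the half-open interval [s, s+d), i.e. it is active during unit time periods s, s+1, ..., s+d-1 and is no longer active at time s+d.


Each activity i is active on [start_i, start_i + duration_i).
Compute total resource usage per time slot:
  t=0: active resources = [1], total = 1
  t=1: active resources = [1], total = 1
  t=2: active resources = [1], total = 1
  t=3: active resources = [], total = 0
  t=4: active resources = [6], total = 6
  t=5: active resources = [6], total = 6
  t=6: active resources = [5], total = 5
  t=7: active resources = [5], total = 5
  t=8: active resources = [5], total = 5
  t=9: active resources = [5], total = 5
  t=10: active resources = [5], total = 5
Peak resource demand = 6

6


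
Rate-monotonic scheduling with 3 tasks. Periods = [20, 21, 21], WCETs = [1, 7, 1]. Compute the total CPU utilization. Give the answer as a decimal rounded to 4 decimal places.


Compute individual utilizations (exact fractions):
  Task 1: C/T = 1/20 (approx. 0.05)
  Task 2: C/T = 7/21 = 1/3 (approx. 0.3333)
  Task 3: C/T = 1/21 (approx. 0.0476)
Total utilization U = 1/20 + 1/3 + 1/21 = 181/420
Rounded to 4 decimal places: U = 0.4310
RM (Liu & Layland) bound for 3 tasks = 0.779763; compare with U = 181/420 (approx. 0.430952)
U <= bound, so schedulable by RM sufficient condition.

0.4310


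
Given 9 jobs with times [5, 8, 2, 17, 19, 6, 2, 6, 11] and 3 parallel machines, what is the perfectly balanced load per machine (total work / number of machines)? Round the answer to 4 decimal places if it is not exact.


Total processing time = 5 + 8 + 2 + 17 + 19 + 6 + 2 + 6 + 11 = 76
Number of machines = 3
Ideal balanced load = 76 / 3 = 25.3333

25.3333


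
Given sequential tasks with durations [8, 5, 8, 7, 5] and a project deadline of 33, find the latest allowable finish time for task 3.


LF(activity 3) = deadline - sum of successor durations
Successors: activities 4 through 5 with durations [7, 5]
Sum of successor durations = 12
LF = 33 - 12 = 21

21


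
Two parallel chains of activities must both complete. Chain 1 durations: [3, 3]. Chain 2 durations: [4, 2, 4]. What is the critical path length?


Path A total = 3 + 3 = 6
Path B total = 4 + 2 + 4 = 10
Critical path = longest path = max(6, 10) = 10

10


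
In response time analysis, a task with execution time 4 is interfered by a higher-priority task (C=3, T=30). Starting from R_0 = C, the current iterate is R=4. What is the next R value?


R_next = C + ceil(R_prev / T_hp) * C_hp
ceil(4 / 30) = ceil(0.1333) = 1
Interference = 1 * 3 = 3
R_next = 4 + 3 = 7

7


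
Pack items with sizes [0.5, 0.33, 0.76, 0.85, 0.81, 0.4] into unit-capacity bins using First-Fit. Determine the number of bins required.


Place items sequentially using First-Fit:
  Item 0.5 -> new Bin 1
  Item 0.33 -> Bin 1 (now 0.83)
  Item 0.76 -> new Bin 2
  Item 0.85 -> new Bin 3
  Item 0.81 -> new Bin 4
  Item 0.4 -> new Bin 5
Total bins used = 5

5


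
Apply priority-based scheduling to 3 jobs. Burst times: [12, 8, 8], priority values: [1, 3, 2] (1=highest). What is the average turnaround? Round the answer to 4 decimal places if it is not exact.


Sort by priority (ascending = highest first):
Order: [(1, 12), (2, 8), (3, 8)]
Completion times:
  Priority 1, burst=12, C=12
  Priority 2, burst=8, C=20
  Priority 3, burst=8, C=28
Average turnaround = 60/3 = 20.0

20.0


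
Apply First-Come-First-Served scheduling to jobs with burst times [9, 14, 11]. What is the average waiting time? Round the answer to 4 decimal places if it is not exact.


FCFS order (as given): [9, 14, 11]
Waiting times:
  Job 1: wait = 0
  Job 2: wait = 9
  Job 3: wait = 23
Sum of waiting times = 32
Average waiting time = 32/3 = 10.6667

10.6667
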